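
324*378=122472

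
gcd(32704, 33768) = 56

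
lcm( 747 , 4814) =43326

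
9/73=9/73=0.12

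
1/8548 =1/8548 = 0.00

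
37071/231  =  160 + 37/77 = 160.48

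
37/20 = 1 +17/20 = 1.85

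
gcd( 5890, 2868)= 2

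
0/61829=0= 0.00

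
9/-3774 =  - 3/1258 = - 0.00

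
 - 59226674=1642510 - 60869184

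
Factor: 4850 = 2^1*5^2*97^1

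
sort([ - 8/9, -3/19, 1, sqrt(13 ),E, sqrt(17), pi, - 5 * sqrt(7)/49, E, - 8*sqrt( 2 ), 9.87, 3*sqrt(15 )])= [ - 8*sqrt (2 ), -8/9,-5 *sqrt(7)/49, - 3/19,1,E, E,pi,sqrt( 13), sqrt(17), 9.87, 3*sqrt(15 )]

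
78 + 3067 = 3145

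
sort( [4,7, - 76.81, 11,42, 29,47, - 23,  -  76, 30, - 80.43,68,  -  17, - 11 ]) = [ - 80.43, - 76.81,-76, - 23, - 17, - 11, 4, 7, 11, 29, 30, 42,47, 68] 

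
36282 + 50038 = 86320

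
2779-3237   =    -  458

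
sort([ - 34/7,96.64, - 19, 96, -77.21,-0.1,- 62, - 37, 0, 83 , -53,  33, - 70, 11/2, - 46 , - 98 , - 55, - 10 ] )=[ - 98, - 77.21, - 70, - 62, - 55, - 53, - 46, - 37, - 19,-10, - 34/7, - 0.1,0,11/2,33, 83, 96 , 96.64] 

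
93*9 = 837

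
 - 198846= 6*( - 33141) 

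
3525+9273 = 12798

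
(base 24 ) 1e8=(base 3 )1021002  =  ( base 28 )14O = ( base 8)1630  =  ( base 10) 920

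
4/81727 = 4/81727 = 0.00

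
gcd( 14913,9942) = 4971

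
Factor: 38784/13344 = 404/139= 2^2*101^1*139^(  -  1 )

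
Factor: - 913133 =-13^1*70241^1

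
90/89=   90/89 = 1.01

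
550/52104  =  275/26052 =0.01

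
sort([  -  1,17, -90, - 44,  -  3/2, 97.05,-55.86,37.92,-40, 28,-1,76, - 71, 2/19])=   [- 90, - 71, -55.86,-44, - 40,- 3/2, - 1, - 1,2/19, 17,28, 37.92,76,97.05 ]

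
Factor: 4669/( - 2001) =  - 7/3 = -3^(  -  1 )*7^1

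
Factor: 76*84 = 2^4*3^1*7^1 * 19^1 =6384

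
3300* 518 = 1709400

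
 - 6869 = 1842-8711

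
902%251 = 149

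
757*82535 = 62478995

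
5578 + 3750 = 9328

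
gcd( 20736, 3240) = 648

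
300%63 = 48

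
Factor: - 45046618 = -2^1*41^1*59^1*9311^1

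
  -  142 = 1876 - 2018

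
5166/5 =1033+1/5=1033.20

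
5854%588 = 562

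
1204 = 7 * 172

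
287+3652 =3939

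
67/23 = 2+21/23 = 2.91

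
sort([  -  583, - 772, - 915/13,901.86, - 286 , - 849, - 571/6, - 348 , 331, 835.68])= [ - 849, - 772 ,  -  583, - 348  , - 286,-571/6 , - 915/13,331, 835.68,  901.86 ]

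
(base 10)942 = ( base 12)666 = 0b1110101110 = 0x3ae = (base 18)2g6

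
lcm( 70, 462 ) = 2310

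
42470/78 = 544 + 19/39 = 544.49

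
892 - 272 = 620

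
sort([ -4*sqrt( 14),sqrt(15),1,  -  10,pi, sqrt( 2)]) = [ -4*sqrt( 14), - 10 , 1,sqrt( 2),pi,sqrt(15)] 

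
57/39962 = 57/39962 = 0.00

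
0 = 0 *1881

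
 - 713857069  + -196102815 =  - 909959884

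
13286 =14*949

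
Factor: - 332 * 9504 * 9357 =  -2^7*3^4 * 11^1 *83^1*3119^1 = -29524404096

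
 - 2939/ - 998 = 2 + 943/998 = 2.94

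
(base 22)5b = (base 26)4h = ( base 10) 121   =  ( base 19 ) 67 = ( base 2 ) 1111001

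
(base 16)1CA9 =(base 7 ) 30251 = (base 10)7337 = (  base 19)1163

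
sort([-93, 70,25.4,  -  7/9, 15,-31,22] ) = [ - 93,-31, - 7/9 , 15, 22,25.4,70]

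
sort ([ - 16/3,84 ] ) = [ - 16/3,84 ]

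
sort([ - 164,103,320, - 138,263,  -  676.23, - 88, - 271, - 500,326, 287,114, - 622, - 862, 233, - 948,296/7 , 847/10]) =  [-948, - 862, - 676.23 , - 622, - 500, - 271, - 164, - 138 , - 88,  296/7, 847/10,103,114,233,263, 287,320,326 ] 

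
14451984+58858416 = 73310400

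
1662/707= 2+248/707=2.35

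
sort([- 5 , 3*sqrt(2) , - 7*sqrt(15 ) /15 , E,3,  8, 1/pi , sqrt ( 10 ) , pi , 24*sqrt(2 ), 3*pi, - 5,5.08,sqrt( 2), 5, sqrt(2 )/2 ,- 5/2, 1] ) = [ - 5, - 5, - 5/2,- 7 * sqrt(15 )/15,1/pi,sqrt(2) /2,  1 , sqrt(2), E , 3, pi,sqrt( 10 ), 3*sqrt(2 ), 5, 5.08 , 8,3*  pi,24*sqrt( 2 )] 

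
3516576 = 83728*42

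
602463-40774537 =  - 40172074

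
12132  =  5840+6292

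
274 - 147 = 127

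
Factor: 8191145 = 5^1*1171^1*1399^1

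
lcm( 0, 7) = 0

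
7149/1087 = 7149/1087 = 6.58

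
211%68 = 7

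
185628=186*998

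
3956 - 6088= - 2132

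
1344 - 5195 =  - 3851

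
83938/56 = 41969/28 = 1498.89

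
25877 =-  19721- -45598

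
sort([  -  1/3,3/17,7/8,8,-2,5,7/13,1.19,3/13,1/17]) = [ - 2, - 1/3,1/17,3/17,  3/13, 7/13,7/8,1.19,5 , 8] 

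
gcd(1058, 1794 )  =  46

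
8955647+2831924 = 11787571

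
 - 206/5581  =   - 206/5581 = - 0.04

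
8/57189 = 8/57189 = 0.00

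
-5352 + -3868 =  - 9220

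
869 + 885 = 1754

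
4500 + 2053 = 6553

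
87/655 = 87/655 = 0.13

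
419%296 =123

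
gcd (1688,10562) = 2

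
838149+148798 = 986947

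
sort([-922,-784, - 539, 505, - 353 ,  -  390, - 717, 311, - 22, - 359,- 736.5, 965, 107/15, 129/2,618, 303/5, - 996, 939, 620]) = [ - 996, - 922, - 784, - 736.5, - 717, - 539, - 390, - 359, - 353, - 22, 107/15, 303/5,129/2 , 311, 505,618, 620,939, 965 ]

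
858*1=858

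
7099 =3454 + 3645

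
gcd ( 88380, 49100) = 9820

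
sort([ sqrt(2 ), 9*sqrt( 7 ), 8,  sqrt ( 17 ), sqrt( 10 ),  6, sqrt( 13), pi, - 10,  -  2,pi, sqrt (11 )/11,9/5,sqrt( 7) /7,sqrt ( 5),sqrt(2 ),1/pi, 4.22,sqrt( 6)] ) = [- 10, - 2, sqrt ( 11)/11, 1/pi,  sqrt(7 )/7, sqrt(2), sqrt(2), 9/5, sqrt( 5) , sqrt(6 ),pi,pi, sqrt(10 ),sqrt(13),sqrt( 17),4.22, 6,8, 9*sqrt( 7) ] 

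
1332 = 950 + 382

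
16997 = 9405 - -7592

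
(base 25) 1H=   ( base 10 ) 42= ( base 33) 19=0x2a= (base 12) 36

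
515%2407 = 515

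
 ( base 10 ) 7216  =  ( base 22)EK0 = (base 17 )17G8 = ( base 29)8GO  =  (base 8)16060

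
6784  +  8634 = 15418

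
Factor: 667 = 23^1 * 29^1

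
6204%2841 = 522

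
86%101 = 86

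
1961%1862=99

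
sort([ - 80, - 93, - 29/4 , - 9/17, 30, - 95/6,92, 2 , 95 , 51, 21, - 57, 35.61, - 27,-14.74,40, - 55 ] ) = [ - 93, - 80 , - 57, - 55  , - 27, - 95/6, - 14.74,  -  29/4, - 9/17, 2, 21, 30, 35.61, 40, 51  ,  92,  95 ] 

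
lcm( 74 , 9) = 666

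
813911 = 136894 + 677017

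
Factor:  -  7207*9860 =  - 2^2 * 5^1*17^1*29^1*7207^1 = - 71061020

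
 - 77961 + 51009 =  - 26952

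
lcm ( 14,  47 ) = 658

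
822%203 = 10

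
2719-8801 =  - 6082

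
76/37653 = 76/37653 = 0.00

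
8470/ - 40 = -212 + 1/4 = - 211.75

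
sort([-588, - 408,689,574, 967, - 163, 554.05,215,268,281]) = [ - 588 ,-408, - 163, 215, 268,281 , 554.05,574, 689,967 ] 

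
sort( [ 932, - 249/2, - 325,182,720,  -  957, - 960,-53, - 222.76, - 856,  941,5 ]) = [ - 960, - 957, - 856, - 325, - 222.76, - 249/2, - 53,  5, 182,  720, 932, 941 ]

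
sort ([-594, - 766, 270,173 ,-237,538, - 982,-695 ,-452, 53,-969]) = [ - 982, -969,  -  766 , - 695,-594, - 452, -237,53,173 , 270, 538] 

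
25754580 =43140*597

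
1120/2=560 = 560.00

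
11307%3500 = 807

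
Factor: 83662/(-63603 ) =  - 2^1*3^( - 2 )*37^( - 1 )*59^1*191^( - 1)*709^1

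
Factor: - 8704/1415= -2^9*5^(  -  1)*17^1*283^(-1)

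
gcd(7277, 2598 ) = 1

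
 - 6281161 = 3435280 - 9716441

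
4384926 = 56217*78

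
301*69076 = 20791876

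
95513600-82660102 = 12853498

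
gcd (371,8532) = 1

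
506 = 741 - 235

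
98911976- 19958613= 78953363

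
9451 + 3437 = 12888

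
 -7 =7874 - 7881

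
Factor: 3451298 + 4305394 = 2^2* 3^1*17^1*47^1 * 809^1 = 7756692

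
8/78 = 4/39 = 0.10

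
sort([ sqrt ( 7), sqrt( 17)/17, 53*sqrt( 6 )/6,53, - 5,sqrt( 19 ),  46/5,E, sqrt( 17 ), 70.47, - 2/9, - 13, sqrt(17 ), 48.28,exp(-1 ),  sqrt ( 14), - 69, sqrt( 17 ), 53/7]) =[ - 69, - 13, -5, - 2/9, sqrt (17)/17,exp( - 1 ), sqrt(7), E,sqrt(14),  sqrt( 17 ), sqrt( 17), sqrt( 17 ), sqrt( 19 ), 53/7,46/5,53*sqrt( 6)/6,  48.28, 53,70.47]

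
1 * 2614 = 2614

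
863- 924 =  - 61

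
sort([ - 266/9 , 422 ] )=[ - 266/9, 422]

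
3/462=1/154 = 0.01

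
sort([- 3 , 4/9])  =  [ - 3,  4/9]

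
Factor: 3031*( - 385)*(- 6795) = 3^2*5^2*7^2*11^1 * 151^1  *433^1=7929323325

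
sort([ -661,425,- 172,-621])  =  [  -  661, -621, - 172,425 ]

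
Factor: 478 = 2^1* 239^1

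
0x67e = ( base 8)3176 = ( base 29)1S9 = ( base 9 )2246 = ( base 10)1662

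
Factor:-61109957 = -61109957^1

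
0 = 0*9459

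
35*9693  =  339255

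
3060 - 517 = 2543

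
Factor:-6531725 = -5^2*19^1*13751^1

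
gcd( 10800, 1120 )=80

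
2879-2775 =104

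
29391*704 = 20691264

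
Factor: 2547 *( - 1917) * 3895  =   - 19017723105 = - 3^5*5^1*19^1*41^1 * 71^1 * 283^1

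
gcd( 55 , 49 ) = 1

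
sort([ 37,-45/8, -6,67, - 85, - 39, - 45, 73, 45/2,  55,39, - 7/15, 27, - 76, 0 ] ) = [ - 85, - 76,  -  45, - 39 , - 6,-45/8,  -  7/15,0, 45/2, 27, 37, 39,55,  67, 73 ] 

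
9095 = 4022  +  5073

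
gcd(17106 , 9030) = 6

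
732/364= 183/91=2.01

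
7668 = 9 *852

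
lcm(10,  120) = 120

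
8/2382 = 4/1191= 0.00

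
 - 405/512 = -1 + 107/512=- 0.79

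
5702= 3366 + 2336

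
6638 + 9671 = 16309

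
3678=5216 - 1538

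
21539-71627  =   - 50088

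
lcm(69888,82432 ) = 3214848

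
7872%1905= 252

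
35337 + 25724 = 61061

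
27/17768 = 27/17768 = 0.00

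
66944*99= 6627456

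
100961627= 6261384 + 94700243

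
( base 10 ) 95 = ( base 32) 2v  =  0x5f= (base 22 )47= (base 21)4b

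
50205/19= 50205/19 = 2642.37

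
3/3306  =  1/1102 = 0.00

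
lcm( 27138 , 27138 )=27138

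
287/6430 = 287/6430 = 0.04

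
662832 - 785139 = - 122307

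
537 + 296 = 833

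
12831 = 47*273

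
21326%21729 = 21326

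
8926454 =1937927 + 6988527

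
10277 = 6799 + 3478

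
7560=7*1080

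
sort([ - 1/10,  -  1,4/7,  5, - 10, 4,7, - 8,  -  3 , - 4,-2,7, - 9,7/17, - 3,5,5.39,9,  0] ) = [ - 10,- 9, - 8, - 4, -3, - 3, - 2,  -  1,-1/10, 0,7/17,4/7, 4,5, 5, 5.39,7,7, 9] 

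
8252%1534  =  582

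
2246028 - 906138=1339890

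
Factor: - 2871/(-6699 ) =3^1*7^ ( - 1) = 3/7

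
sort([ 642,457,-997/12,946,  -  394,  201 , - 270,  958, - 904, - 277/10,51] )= [-904,-394,- 270 , - 997/12, - 277/10,51 , 201,457,642,  946, 958 ]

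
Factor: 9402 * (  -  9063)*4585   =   - 390689344710 = - 2^1 * 3^3*5^1 * 7^1 * 19^1 * 53^1*131^1 * 1567^1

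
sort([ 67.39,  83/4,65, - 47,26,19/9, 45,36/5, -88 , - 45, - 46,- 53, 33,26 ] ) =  [ - 88, - 53, - 47, - 46  , - 45 , 19/9 , 36/5,83/4,26,26,33,45, 65, 67.39 ]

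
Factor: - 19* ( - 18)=2^1*3^2*19^1 = 342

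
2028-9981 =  - 7953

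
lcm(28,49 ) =196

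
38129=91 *419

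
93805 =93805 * 1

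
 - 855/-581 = 1 +274/581 = 1.47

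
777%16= 9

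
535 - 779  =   - 244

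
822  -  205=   617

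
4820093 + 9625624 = 14445717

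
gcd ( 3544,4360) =8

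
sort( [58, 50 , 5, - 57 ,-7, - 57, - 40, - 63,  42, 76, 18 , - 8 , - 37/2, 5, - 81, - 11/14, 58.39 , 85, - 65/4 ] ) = [ - 81, - 63, - 57, - 57,-40, - 37/2,-65/4, - 8 , - 7, - 11/14, 5,5, 18,42, 50, 58, 58.39 , 76, 85]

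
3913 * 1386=5423418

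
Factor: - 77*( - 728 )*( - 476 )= - 2^5 *7^3*11^1 * 13^1*17^1= -26682656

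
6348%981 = 462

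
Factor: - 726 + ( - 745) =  - 1471^1  =  - 1471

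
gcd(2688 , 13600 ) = 32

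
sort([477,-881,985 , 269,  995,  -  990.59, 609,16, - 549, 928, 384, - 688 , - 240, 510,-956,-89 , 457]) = [ - 990.59, - 956, - 881, - 688,  -  549, - 240 , - 89,16, 269,384, 457, 477,  510, 609,928 , 985,995 ] 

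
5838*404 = 2358552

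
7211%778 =209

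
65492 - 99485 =-33993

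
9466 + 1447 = 10913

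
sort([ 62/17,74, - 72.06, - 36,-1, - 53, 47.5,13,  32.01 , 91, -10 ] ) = [ - 72.06, - 53, - 36, - 10,-1,62/17,13,32.01, 47.5, 74,91]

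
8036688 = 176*45663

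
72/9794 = 36/4897 = 0.01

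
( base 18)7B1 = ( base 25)3NH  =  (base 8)4643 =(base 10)2467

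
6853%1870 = 1243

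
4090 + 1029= 5119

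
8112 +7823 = 15935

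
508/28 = 18 + 1/7 = 18.14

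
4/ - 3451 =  - 4/3451 =- 0.00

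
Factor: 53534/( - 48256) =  - 2^( - 6)*71^1 = - 71/64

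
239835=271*885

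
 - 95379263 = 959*( - 99457)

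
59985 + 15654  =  75639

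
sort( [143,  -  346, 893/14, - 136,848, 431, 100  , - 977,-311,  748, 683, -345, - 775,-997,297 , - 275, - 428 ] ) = [  -  997, - 977, - 775, - 428, - 346, - 345, - 311,-275,-136, 893/14 , 100, 143, 297,431,683, 748, 848 ]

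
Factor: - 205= - 5^1*41^1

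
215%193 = 22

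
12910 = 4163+8747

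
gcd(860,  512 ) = 4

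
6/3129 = 2/1043 = 0.00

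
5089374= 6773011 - 1683637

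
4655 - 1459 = 3196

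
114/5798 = 57/2899 = 0.02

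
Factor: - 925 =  - 5^2 * 37^1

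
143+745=888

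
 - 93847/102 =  - 921 + 95/102= -  920.07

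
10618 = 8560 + 2058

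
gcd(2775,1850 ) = 925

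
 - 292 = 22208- 22500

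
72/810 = 4/45 = 0.09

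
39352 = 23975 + 15377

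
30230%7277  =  1122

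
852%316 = 220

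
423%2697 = 423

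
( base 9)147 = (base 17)75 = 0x7C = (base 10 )124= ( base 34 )3m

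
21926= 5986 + 15940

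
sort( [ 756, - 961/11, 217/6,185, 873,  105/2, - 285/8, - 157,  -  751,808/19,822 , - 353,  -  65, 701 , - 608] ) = [ -751, - 608,  -  353, - 157 , -961/11, - 65,-285/8, 217/6 , 808/19,  105/2, 185,701, 756  ,  822,873]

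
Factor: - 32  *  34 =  - 1088 = - 2^6 * 17^1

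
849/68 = 849/68=12.49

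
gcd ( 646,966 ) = 2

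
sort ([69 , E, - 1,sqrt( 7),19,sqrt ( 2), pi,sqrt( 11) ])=[- 1,sqrt( 2),sqrt ( 7),E,pi, sqrt( 11),19,69 ]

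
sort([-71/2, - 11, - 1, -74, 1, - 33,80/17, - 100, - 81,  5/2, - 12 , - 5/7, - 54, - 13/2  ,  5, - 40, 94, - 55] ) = [ - 100, - 81, - 74, - 55, - 54, - 40,-71/2, - 33, - 12, - 11, - 13/2, - 1, - 5/7, 1,5/2, 80/17, 5, 94] 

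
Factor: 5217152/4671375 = 2^7*3^(-1 )*5^( - 3 )  *12457^( - 1 )*40759^1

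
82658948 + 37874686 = 120533634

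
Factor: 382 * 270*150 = 15471000 = 2^3*3^4 * 5^3*191^1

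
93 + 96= 189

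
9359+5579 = 14938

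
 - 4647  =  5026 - 9673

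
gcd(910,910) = 910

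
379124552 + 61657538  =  440782090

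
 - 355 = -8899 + 8544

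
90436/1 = 90436 = 90436.00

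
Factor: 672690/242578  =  336345/121289=3^1*5^1*7^( - 1)*17^1 * 1319^1* 17327^ (-1)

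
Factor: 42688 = 2^6* 23^1*29^1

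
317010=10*31701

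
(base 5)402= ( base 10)102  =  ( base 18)5c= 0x66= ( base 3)10210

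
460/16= 28 + 3/4 = 28.75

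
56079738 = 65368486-9288748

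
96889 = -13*(- 7453) 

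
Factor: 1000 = 2^3*5^3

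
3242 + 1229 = 4471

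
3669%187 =116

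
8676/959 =9 +45/959 = 9.05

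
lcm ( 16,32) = 32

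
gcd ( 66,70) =2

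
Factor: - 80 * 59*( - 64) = 302080 =2^10  *  5^1 * 59^1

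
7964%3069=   1826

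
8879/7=8879/7 = 1268.43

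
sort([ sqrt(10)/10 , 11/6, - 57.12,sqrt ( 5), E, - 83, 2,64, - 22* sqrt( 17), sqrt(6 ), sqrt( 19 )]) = [ - 22*sqrt( 17) , -83, -57.12,sqrt( 10 ) /10,11/6, 2, sqrt(5),sqrt(6 ),E, sqrt ( 19),64 ]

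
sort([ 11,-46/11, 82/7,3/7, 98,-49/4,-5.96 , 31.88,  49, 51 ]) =[ - 49/4, - 5.96,  -  46/11,3/7,11,82/7, 31.88,49, 51,98]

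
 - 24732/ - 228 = 108 + 9/19  =  108.47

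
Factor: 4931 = 4931^1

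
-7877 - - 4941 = - 2936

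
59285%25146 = 8993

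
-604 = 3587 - 4191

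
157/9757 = 157/9757 = 0.02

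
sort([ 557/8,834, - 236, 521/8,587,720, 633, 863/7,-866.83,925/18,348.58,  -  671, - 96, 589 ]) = [ - 866.83, - 671, - 236,-96, 925/18 , 521/8, 557/8, 863/7 , 348.58,  587, 589,633, 720, 834]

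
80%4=0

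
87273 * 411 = 35869203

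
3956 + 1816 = 5772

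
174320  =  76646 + 97674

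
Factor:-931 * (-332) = 309092 = 2^2*7^2 * 19^1*83^1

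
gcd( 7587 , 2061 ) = 9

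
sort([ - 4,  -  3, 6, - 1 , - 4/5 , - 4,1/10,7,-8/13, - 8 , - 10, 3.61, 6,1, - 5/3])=[ - 10, - 8, - 4 , - 4, - 3 , - 5/3, - 1 , - 4/5, - 8/13,1/10, 1, 3.61, 6,6, 7 ]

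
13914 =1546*9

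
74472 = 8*9309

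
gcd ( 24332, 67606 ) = 154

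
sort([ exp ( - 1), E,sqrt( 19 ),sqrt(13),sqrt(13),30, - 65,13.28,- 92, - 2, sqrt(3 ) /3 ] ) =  [ - 92, - 65, - 2,exp( - 1), sqrt(3)/3, E, sqrt(13),sqrt(13 ), sqrt(19),  13.28,30]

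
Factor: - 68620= - 2^2 * 5^1*47^1*73^1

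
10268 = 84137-73869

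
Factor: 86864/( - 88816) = - 7^( - 1)*13^( - 1 )*89^1 = -89/91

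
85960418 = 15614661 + 70345757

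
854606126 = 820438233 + 34167893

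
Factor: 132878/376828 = 2^( - 1 )*29^2 *79^1*94207^( - 1) =66439/188414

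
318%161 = 157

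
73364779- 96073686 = -22708907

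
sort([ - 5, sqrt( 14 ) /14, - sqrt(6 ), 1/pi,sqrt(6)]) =[-5, - sqrt( 6 ), sqrt (14 ) /14,1/pi, sqrt ( 6 )]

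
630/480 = 1 + 5/16 = 1.31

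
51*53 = 2703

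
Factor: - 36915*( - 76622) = 2828501130  =  2^1*3^1*5^1*7^1*13^1*23^1*107^1*421^1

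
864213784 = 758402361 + 105811423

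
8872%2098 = 480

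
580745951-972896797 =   -  392150846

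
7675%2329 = 688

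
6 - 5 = 1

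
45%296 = 45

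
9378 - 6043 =3335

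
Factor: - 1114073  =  -149^1  *  7477^1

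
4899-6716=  - 1817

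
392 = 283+109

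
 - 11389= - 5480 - 5909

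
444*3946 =1752024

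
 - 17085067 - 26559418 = - 43644485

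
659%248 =163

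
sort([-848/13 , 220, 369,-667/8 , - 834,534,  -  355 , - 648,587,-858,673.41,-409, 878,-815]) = [ - 858,-834, - 815, - 648, - 409, - 355, - 667/8, - 848/13, 220, 369, 534, 587,673.41 , 878 ] 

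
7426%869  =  474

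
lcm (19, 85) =1615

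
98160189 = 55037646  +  43122543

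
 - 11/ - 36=11/36 = 0.31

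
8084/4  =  2021 = 2021.00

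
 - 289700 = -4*72425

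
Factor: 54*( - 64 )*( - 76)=262656=2^9*3^3*19^1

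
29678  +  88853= 118531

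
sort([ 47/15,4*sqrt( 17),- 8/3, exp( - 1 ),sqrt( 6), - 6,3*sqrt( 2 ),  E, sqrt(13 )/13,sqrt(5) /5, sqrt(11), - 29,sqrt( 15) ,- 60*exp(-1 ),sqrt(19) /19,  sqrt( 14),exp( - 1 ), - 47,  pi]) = [ - 47,-29 ,-60*exp( - 1), - 6, - 8/3,sqrt( 19 ) /19,sqrt(13 ) /13 , exp( - 1),exp(-1 ),sqrt( 5)/5,sqrt (6 ),E, 47/15,pi,sqrt (11),  sqrt(14 ),sqrt (15), 3* sqrt(2),4*sqrt(17 )]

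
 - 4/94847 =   -  1 + 94843/94847=- 0.00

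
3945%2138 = 1807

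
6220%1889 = 553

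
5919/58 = 5919/58 = 102.05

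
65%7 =2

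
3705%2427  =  1278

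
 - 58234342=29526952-87761294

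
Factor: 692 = 2^2*173^1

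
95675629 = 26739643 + 68935986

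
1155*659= 761145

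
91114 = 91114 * 1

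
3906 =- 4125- - 8031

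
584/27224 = 73/3403 =0.02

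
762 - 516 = 246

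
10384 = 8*1298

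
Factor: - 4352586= - 2^1*3^1*7^1*31^1*3343^1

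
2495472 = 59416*42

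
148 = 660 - 512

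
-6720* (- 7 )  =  47040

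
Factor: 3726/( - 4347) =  - 6/7 = - 2^1 *3^1*7^( - 1 ) 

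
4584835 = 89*51515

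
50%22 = 6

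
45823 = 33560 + 12263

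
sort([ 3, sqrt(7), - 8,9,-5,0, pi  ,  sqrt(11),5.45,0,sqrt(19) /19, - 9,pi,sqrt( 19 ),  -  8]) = [-9, - 8 , - 8, -5,0,  0,sqrt( 19) /19,sqrt( 7 ),3, pi,pi, sqrt( 11),sqrt(19), 5.45,9 ] 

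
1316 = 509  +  807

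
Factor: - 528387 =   -  3^1*176129^1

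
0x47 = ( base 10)71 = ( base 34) 23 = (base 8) 107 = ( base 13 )56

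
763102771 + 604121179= 1367223950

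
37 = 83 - 46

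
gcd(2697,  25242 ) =3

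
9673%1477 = 811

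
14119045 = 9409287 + 4709758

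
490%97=5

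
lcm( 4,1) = 4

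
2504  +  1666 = 4170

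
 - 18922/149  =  -18922/149 = - 126.99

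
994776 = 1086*916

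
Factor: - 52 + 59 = 7 = 7^1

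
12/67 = 12/67 = 0.18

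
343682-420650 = -76968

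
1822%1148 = 674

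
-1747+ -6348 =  - 8095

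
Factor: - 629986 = - 2^1*7^1 * 17^1*2647^1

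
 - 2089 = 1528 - 3617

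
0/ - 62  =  0/1  =  -0.00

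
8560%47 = 6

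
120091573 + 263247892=383339465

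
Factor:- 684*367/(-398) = 2^1*3^2*19^1*199^( - 1)*367^1 = 125514/199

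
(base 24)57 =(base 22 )5h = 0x7f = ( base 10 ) 127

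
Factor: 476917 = 7^2*9733^1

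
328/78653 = 328/78653 = 0.00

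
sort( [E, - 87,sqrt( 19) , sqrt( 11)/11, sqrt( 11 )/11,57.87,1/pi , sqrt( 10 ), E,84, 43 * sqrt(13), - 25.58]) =[  -  87, - 25.58, sqrt( 11) /11,sqrt ( 11) /11,1/pi,E, E, sqrt( 10), sqrt(19 ), 57.87, 84, 43 * sqrt( 13 )]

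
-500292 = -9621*52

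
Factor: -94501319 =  - 11^1*23^1*199^1*1877^1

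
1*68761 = 68761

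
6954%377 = 168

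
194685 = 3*64895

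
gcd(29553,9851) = 9851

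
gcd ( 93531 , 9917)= 1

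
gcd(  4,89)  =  1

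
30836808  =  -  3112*( - 9909)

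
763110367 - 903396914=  - 140286547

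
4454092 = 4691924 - 237832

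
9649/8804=9649/8804 = 1.10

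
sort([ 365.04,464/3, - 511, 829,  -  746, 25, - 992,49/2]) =[-992, - 746, - 511, 49/2,25,464/3,365.04,829 ]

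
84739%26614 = 4897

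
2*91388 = 182776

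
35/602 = 5/86 =0.06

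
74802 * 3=224406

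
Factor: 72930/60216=935/772 = 2^( - 2)*5^1*11^1 * 17^1*193^(-1)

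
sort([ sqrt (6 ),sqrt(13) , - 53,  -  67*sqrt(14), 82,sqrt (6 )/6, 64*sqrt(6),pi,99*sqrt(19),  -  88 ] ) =[ - 67*sqrt( 14 ), - 88,-53,sqrt(6)/6,sqrt(6),pi,sqrt( 13),82,64*sqrt(6 ), 99*sqrt(19 )]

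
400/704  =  25/44  =  0.57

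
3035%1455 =125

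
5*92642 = 463210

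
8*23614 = 188912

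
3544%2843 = 701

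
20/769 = 20/769 = 0.03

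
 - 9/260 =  - 1 + 251/260 = - 0.03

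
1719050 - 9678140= - 7959090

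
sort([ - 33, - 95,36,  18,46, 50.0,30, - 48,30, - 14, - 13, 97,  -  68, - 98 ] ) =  [ - 98,  -  95, - 68,-48, - 33, - 14, - 13, 18,  30,  30,36,46,  50.0,97 ] 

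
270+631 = 901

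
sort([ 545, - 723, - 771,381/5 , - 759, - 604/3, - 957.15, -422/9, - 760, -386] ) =[  -  957.15,-771,  -  760, - 759, - 723, - 386,- 604/3,- 422/9 , 381/5 , 545]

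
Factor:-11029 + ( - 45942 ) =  - 23^1*2477^1 = - 56971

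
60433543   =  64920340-4486797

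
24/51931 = 24/51931=0.00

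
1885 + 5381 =7266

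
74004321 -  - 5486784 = 79491105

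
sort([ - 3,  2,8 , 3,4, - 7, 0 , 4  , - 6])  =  [ - 7,  -  6,-3,0,2,  3,4,4, 8 ] 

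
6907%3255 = 397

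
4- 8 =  - 4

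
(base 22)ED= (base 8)501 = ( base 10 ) 321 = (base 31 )AB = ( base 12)229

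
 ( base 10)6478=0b1100101001110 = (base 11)495a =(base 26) 9f4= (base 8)14516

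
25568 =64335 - 38767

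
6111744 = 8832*692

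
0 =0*162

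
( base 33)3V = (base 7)244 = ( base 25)55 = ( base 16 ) 82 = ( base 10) 130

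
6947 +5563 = 12510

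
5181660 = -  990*(-5234)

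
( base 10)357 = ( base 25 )E7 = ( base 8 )545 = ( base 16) 165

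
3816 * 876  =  3342816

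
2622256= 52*50428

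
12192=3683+8509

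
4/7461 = 4/7461 =0.00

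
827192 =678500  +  148692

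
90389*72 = 6508008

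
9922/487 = 9922/487  =  20.37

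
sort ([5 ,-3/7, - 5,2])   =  [ - 5, - 3/7,2,5 ]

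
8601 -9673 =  - 1072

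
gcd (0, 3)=3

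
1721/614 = 1721/614 = 2.80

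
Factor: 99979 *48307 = 4829685553 = 7^1*11^1*61^1 * 67^1*103^1*149^1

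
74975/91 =74975/91   =  823.90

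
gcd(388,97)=97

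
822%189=66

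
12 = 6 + 6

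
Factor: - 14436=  - 2^2*3^2 * 401^1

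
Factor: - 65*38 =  - 2470 = - 2^1*5^1 * 13^1 *19^1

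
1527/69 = 22 + 3/23 = 22.13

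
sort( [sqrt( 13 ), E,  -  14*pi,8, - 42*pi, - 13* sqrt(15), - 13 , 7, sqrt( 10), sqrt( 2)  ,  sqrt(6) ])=[  -  42* pi, - 13 *sqrt(15), - 14*pi, - 13,sqrt( 2 ),sqrt(6 ), E,sqrt( 10),sqrt( 13),7, 8] 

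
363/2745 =121/915  =  0.13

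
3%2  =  1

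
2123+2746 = 4869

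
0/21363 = 0 = 0.00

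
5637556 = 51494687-45857131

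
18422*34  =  626348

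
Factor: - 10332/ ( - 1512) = 2^(-1)*3^( - 1 )* 41^1 =41/6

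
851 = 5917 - 5066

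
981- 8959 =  - 7978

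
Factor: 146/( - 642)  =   - 73/321 = - 3^( - 1 )*73^1* 107^( - 1 ) 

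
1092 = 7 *156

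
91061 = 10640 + 80421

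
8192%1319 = 278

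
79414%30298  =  18818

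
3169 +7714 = 10883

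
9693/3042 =1077/338 = 3.19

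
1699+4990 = 6689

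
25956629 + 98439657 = 124396286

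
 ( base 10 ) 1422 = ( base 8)2616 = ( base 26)22i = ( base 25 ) 26M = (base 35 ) 15M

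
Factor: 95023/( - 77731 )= - 167^1*569^1*77731^( -1)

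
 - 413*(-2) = 826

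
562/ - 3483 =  - 562/3483=- 0.16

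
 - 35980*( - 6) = 215880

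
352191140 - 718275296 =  - 366084156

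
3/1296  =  1/432= 0.00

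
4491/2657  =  4491/2657 = 1.69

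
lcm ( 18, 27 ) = 54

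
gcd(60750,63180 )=2430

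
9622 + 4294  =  13916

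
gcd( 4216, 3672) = 136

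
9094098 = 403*22566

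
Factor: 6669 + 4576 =5^1*13^1 * 173^1  =  11245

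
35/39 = 35/39= 0.90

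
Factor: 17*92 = 2^2*17^1*23^1 = 1564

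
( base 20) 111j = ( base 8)20367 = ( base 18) 180f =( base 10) 8439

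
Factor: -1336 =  - 2^3 * 167^1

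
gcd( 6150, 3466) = 2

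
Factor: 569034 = 2^1*3^2*101^1*313^1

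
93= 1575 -1482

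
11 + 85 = 96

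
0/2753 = 0 = 0.00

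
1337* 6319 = 8448503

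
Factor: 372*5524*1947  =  4000944816=2^4* 3^2*11^1*31^1*59^1*1381^1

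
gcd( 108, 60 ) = 12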